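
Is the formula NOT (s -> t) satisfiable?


Search for a satisfying assignment over {s, t}.
Try s=T, t=F: the formula evaluates to T.
A satisfying assignment exists.

Satisfiable.


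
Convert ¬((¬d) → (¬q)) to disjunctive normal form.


Step 1: Rewrite implication then negate: ¬(¬(¬d) ∨ (¬q)) = (¬d) ∧ ¬(¬q).
Step 2: Eliminate any double negations (¬¬X = X).

(¬d) ∧ q


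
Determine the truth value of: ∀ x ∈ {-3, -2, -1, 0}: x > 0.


Evaluate the predicate on each element: -3:F, -2:F, -1:F, 0:F.
Counterexample x = -3 fails the predicate.

F


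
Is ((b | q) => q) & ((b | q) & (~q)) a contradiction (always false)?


Truth table over {b, q}:
b | q | φ
---------
False | False | False
True | False | False
False | True | False
True | True | False
Every row is false.

Yes, it is a contradiction.


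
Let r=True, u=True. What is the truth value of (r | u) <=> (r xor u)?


Substitute r=True, u=True:
r | u = True | True = True
r xor u = True xor True = False
(r | u) <=> (r xor u) = True <=> False = False

False


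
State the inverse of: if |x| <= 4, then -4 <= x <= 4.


The inverse of (P → Q) is (¬P → ¬Q). It is equivalent to the converse, not to the original.
Here P = '|x| <= 4' and Q = '-4 <= x <= 4'.

If not (|x| <= 4), then not (-4 <= x <= 4).


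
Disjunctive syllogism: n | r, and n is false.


Disjunctive syllogism: from (P ∨ Q) and ¬P, infer Q.
One disjunct, 'n', is ruled out; the other must hold.

r


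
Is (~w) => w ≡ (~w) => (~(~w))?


Compare truth tables:
w | φ | ψ
---------
False | False | False
True | True | True
The columns φ and ψ agree on every row.

Yes, they are logically equivalent.


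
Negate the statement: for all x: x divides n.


¬(for all x: φ) = there exists x: ¬φ, and ¬(there exists x: φ) = for all x: ¬φ.
Apply to the universal statement.

there exists x: NOT(x divides n)


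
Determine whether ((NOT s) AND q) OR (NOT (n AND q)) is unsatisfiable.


Truth table over {n, q, s}:
n | q | s | φ
-------------
F | F | F | T
T | F | F | T
F | T | F | T
T | T | F | T
F | F | T | T
T | F | T | T
F | T | T | T
T | T | T | F
Satisfying assignment at row 1: n=F, q=F, s=F gives T.

No, it is not a contradiction.


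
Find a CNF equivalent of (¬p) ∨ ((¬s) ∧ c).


Step 1: Distribute ∨ over ∧: (¬p) ∨ ((¬s) ∧ c) = ((¬p) ∨ (¬s)) ∧ ((¬p) ∨ c).

((¬p) ∨ (¬s)) ∧ ((¬p) ∨ c)


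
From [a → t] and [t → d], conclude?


Hypothetical syllogism: from (P → Q) and (Q → R), infer (P → R).
Chain the two implications through the shared middle term 't'.

a → d


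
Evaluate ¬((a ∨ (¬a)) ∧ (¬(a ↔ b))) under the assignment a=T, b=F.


Substitute a=T, b=F:
¬a = F
a ∨ (¬a) = T ∨ F = T
a ↔ b = T ↔ F = F
¬(a ↔ b) = T
(a ∨ (¬a)) ∧ (¬(a ↔ b)) = T ∧ T = T
¬((a ∨ (¬a)) ∧ (¬(a ↔ b))) = F

F


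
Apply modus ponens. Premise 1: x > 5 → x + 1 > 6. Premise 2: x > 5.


Modus ponens: from (P → Q) and P, infer Q.
P = 'x > 5' is asserted, and P → Q holds, so Q follows.

x + 1 > 6.


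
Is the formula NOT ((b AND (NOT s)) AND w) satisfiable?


Search for a satisfying assignment over {b, s, w}.
Try b=F, s=F, w=F: the formula evaluates to T.
A satisfying assignment exists.

Satisfiable.


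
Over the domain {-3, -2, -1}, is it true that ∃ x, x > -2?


Evaluate the predicate on each element: -3:F, -2:F, -1:T.
Witness x = -1 satisfies the predicate.

T


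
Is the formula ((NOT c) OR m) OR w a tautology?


Build the truth table over {c, m, w}:
c | m | w | φ
-------------
F | F | F | T
T | F | F | F
F | T | F | T
T | T | F | T
F | F | T | T
T | F | T | T
F | T | T | T
T | T | T | T
Counterexample at row 2: with c=T, m=F, w=F, the formula is F.

No, it is not a tautology.


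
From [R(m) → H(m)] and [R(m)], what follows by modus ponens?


Modus ponens: from (P → Q) and P, infer Q.
P = 'R(m)' is asserted, and P → Q holds, so Q follows.

H(m).


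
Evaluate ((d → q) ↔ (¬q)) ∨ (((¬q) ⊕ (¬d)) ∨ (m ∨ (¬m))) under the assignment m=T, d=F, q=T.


Substitute m=T, d=F, q=T:
d → q = F → T = T
¬q = F
(d → q) ↔ (¬q) = T ↔ F = F
¬q = F
¬d = T
(¬q) ⊕ (¬d) = F ⊕ T = T
¬m = F
m ∨ (¬m) = T ∨ F = T
((¬q) ⊕ (¬d)) ∨ (m ∨ (¬m)) = T ∨ T = T
((d → q) ↔ (¬q)) ∨ (((¬q) ⊕ (¬d)) ∨ (m ∨ (¬m))) = F ∨ T = T

T


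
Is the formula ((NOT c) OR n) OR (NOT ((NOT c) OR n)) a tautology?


Build the truth table over {c, n}:
c | n | φ
---------
F | F | T
T | F | T
F | T | T
T | T | T
Every row evaluates to true.

Yes, it is a tautology.


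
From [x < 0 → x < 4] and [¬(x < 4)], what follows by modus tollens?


Modus tollens: from (P → Q) and ¬Q, infer ¬P.
Q = 'x < 4' is denied; since P → Q, P must also fail.

Not (x < 0).


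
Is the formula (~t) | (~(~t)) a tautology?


Build the truth table over {t}:
t | φ
-----
False | True
True | True
Every row evaluates to true.

Yes, it is a tautology.


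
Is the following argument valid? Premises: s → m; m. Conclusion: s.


This is affirming the consequent (fallacy). There exist truth assignments where the premises are all true but the conclusion is false.

Invalid.


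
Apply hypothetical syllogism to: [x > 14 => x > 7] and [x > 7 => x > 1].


Hypothetical syllogism: from (P → Q) and (Q → R), infer (P → R).
Chain the two implications through the shared middle term 'x > 7'.

x > 14 => x > 1


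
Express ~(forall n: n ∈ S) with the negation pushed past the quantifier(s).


¬(forall x: φ) = exists x: ¬φ, and ¬(exists x: φ) = forall x: ¬φ.
Apply to the universal statement.

exists n: ~(n ∈ S)


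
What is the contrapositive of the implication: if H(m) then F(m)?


The contrapositive of (P → Q) is (¬Q → ¬P); it is logically equivalent to the original.
Here P = 'H(m)' and Q = 'F(m)'.

If not (F(m)), then not (H(m)).


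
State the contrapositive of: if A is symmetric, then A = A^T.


The contrapositive of (P → Q) is (¬Q → ¬P); it is logically equivalent to the original.
Here P = 'A is symmetric' and Q = 'A = A^T'.

If not (A = A^T), then not (A is symmetric).


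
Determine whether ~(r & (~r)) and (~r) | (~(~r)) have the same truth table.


Compare truth tables:
r | φ | ψ
---------
False | True | True
True | True | True
The columns φ and ψ agree on every row.

Yes, they are logically equivalent.


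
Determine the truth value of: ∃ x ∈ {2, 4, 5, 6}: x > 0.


Evaluate the predicate on each element: 2:T, 4:T, 5:T, 6:T.
Witness x = 2 satisfies the predicate.

T


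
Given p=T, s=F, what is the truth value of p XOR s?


Exclusive or is true when exactly one operand is true.
Substitute: p=T, s=F.
T XOR F evaluates to T.

T


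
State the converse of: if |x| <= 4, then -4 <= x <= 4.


The converse of (P → Q) is (Q → P). It is not in general equivalent to the original.
Here P = '|x| <= 4' and Q = '-4 <= x <= 4'.

If -4 <= x <= 4, then |x| <= 4.


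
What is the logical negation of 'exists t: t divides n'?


¬(forall x: φ) = exists x: ¬φ, and ¬(exists x: φ) = forall x: ¬φ.
Apply to the existential statement.

forall t: ~(t divides n)


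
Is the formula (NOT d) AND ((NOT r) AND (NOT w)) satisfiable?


Search for a satisfying assignment over {d, r, w}.
Try d=F, r=F, w=F: the formula evaluates to T.
A satisfying assignment exists.

Satisfiable.


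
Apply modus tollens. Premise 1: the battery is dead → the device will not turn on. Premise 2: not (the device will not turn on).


Modus tollens: from (P → Q) and ¬Q, infer ¬P.
Q = 'the device will not turn on' is denied; since P → Q, P must also fail.

Not (the battery is dead).


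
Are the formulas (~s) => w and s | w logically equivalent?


Compare truth tables:
s | w | φ | ψ
-------------
False | False | False | False
True | False | True | True
False | True | True | True
True | True | True | True
The columns φ and ψ agree on every row.

Yes, they are logically equivalent.


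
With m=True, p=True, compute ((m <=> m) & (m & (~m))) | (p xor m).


Substitute m=True, p=True:
m <=> m = True <=> True = True
~m = False
m & (~m) = True & False = False
(m <=> m) & (m & (~m)) = True & False = False
p xor m = True xor True = False
((m <=> m) & (m & (~m))) | (p xor m) = False | False = False

False


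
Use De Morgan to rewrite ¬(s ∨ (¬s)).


De Morgan: the negation of a disjunction is the conjunction of the negations.
Distribute ¬ across ∨, flipping it to ∧, and negate each literal.

(¬s) ∧ s


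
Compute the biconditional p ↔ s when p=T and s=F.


Biconditional is true when both operands have the same truth value.
Substitute: p=T, s=F.
T ↔ F evaluates to F.

F


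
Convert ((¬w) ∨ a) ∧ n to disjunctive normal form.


Step 1: Distribute ∧ over ∨: ((¬w) ∨ a) ∧ n = ((¬w) ∧ n) ∨ (a ∧ n).

((¬w) ∧ n) ∨ (a ∧ n)


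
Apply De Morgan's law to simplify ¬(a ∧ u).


De Morgan: the negation of a conjunction is the disjunction of the negations.
Distribute ¬ across ∧, flipping it to ∨, and negate each literal.

(¬a) ∨ (¬u)


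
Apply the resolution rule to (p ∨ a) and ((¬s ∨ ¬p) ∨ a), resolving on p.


The clauses contain complementary literals p and ¬p.
Resolution eliminates this pair and disjoins the remaining literals (merging duplicates).

(a ∨ ¬s)


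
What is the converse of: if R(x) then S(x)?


The converse of (P → Q) is (Q → P). It is not in general equivalent to the original.
Here P = 'R(x)' and Q = 'S(x)'.

If S(x), then R(x).


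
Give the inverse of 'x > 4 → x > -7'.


The inverse of (P → Q) is (¬P → ¬Q). It is equivalent to the converse, not to the original.
Here P = 'x > 4' and Q = 'x > -7'.

If not (x > 4), then not (x > -7).


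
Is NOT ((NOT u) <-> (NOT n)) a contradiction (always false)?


Truth table over {n, u}:
n | u | φ
---------
F | F | F
T | F | T
F | T | T
T | T | F
Satisfying assignment at row 2: n=T, u=F gives T.

No, it is not a contradiction.


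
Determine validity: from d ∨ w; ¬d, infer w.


This matches the form of disjunctive syllogism: the conclusion follows in every model of the premises.

Valid.


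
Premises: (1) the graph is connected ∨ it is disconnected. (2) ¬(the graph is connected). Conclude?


Disjunctive syllogism: from (P ∨ Q) and ¬P, infer Q.
One disjunct, 'the graph is connected', is ruled out; the other must hold.

it is disconnected


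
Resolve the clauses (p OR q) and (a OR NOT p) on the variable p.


The clauses contain complementary literals p and NOTp.
Resolution eliminates this pair and disjoins the remaining literals (merging duplicates).

(q OR a)


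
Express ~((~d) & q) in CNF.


Step 1: Apply De Morgan: ¬((¬d) ∧ q) = ¬(¬d) ∨ ¬q.
Step 2: Eliminate any double negations (¬¬X = X).

d | (~q)


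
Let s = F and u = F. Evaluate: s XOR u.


Exclusive or is true when exactly one operand is true.
Substitute: s=F, u=F.
F XOR F evaluates to F.

F


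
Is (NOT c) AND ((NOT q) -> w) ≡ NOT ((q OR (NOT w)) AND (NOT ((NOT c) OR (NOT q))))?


Compare truth tables:
c | q | w | φ | ψ
-----------------
F | F | F | F | T
T | F | F | F | T
F | T | F | T | T
T | T | F | F | F
F | F | T | T | T
T | F | T | F | T
F | T | T | T | T
T | T | T | F | F
They differ at row 1 (c=F, q=F, w=F): φ=F but ψ=T.

No, they are not logically equivalent.


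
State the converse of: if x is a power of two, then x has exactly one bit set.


The converse of (P → Q) is (Q → P). It is not in general equivalent to the original.
Here P = 'x is a power of two' and Q = 'x has exactly one bit set'.

If x has exactly one bit set, then x is a power of two.


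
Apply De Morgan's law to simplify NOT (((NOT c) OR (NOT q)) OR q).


De Morgan: the negation of a disjunction is the conjunction of the negations.
Distribute NOT across OR, flipping it to AND, and negate each literal.

(c AND q) AND (NOT q)


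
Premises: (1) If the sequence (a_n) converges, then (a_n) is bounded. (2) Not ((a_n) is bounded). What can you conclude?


Modus tollens: from (P → Q) and ¬Q, infer ¬P.
Q = '(a_n) is bounded' is denied; since P → Q, P must also fail.

Not (the sequence (a_n) converges).


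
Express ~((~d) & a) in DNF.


Step 1: Apply De Morgan: ¬((¬d) ∧ a) = ¬(¬d) ∨ ¬a.
Step 2: Eliminate any double negations (¬¬X = X).

d | (~a)


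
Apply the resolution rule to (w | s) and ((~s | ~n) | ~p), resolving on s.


The clauses contain complementary literals s and ~s.
Resolution eliminates this pair and disjoins the remaining literals (merging duplicates).

((w | ~p) | ~n)


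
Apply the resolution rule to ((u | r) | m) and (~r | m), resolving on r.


The clauses contain complementary literals r and ~r.
Resolution eliminates this pair and disjoins the remaining literals (merging duplicates).

(m | u)


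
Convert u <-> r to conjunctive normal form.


Step 1: Rewrite u ↔ r as (u → r) ∧ (r → u).
Step 2: Rewrite each implication as a disjunction.

((NOT u) OR r) AND ((NOT r) OR u)


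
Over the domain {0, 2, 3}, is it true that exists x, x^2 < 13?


Evaluate the predicate on each element: 0:True, 2:True, 3:True.
Witness x = 0 satisfies the predicate.

True


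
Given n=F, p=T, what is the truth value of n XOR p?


Exclusive or is true when exactly one operand is true.
Substitute: n=F, p=T.
F XOR T evaluates to T.

T


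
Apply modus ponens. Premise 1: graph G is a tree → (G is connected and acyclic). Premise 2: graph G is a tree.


Modus ponens: from (P → Q) and P, infer Q.
P = 'graph G is a tree' is asserted, and P → Q holds, so Q follows.

(G is connected and acyclic).


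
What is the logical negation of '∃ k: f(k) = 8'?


¬(∀ x: φ) = ∃ x: ¬φ, and ¬(∃ x: φ) = ∀ x: ¬φ.
Apply to the existential statement.

∀ k: ¬(f(k) = 8)


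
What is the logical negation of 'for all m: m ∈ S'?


¬(for all x: φ) = there exists x: ¬φ, and ¬(there exists x: φ) = for all x: ¬φ.
Apply to the universal statement.

there exists m: NOT(m ∈ S)


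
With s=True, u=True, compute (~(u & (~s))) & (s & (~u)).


Substitute s=True, u=True:
~s = False
u & (~s) = True & False = False
~(u & (~s)) = True
~u = False
s & (~u) = True & False = False
(~(u & (~s))) & (s & (~u)) = True & False = False

False


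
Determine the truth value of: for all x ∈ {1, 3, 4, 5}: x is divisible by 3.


Evaluate the predicate on each element: 1:F, 3:T, 4:F, 5:F.
Counterexample x = 1 fails the predicate.

F


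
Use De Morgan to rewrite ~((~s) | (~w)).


De Morgan: the negation of a disjunction is the conjunction of the negations.
Distribute ~ across |, flipping it to &, and negate each literal.

s & w


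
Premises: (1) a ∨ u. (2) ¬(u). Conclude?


Disjunctive syllogism: from (P ∨ Q) and ¬P, infer Q.
One disjunct, 'u', is ruled out; the other must hold.

a


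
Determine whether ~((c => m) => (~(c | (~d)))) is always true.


Build the truth table over {c, d, m}:
c | d | m | φ
-------------
False | False | False | True
True | False | False | False
False | True | False | False
True | True | False | False
False | False | True | True
True | False | True | True
False | True | True | False
True | True | True | True
Counterexample at row 2: with c=True, d=False, m=False, the formula is False.

No, it is not a tautology.


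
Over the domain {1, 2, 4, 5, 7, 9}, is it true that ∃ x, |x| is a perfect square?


Evaluate the predicate on each element: 1:T, 2:F, 4:T, 5:F, 7:F, 9:T.
Witness x = 1 satisfies the predicate.

T


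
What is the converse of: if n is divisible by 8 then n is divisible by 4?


The converse of (P → Q) is (Q → P). It is not in general equivalent to the original.
Here P = 'n is divisible by 8' and Q = 'n is divisible by 4'.

If n is divisible by 4, then n is divisible by 8.


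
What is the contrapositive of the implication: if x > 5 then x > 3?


The contrapositive of (P → Q) is (¬Q → ¬P); it is logically equivalent to the original.
Here P = 'x > 5' and Q = 'x > 3'.

If not (x > 3), then not (x > 5).


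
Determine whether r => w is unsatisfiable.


Truth table over {r, w}:
r | w | φ
---------
False | False | True
True | False | False
False | True | True
True | True | True
Satisfying assignment at row 1: r=False, w=False gives True.

No, it is not a contradiction.


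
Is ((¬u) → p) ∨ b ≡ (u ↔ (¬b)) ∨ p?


Compare truth tables:
b | p | u | φ | ψ
-----------------
F | F | F | F | F
T | F | F | T | T
F | T | F | T | T
T | T | F | T | T
F | F | T | T | T
T | F | T | T | F
F | T | T | T | T
T | T | T | T | T
They differ at row 6 (b=T, p=F, u=T): φ=T but ψ=F.

No, they are not logically equivalent.


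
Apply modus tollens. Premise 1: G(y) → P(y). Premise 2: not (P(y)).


Modus tollens: from (P → Q) and ¬Q, infer ¬P.
Q = 'P(y)' is denied; since P → Q, P must also fail.

Not (G(y)).


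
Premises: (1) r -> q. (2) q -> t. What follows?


Hypothetical syllogism: from (P → Q) and (Q → R), infer (P → R).
Chain the two implications through the shared middle term 'q'.

r -> t


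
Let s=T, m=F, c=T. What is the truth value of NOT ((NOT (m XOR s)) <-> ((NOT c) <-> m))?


Substitute s=T, m=F, c=T:
m XOR s = F XOR T = T
NOT (m XOR s) = F
NOT c = F
(NOT c) <-> m = F <-> F = T
(NOT (m XOR s)) <-> ((NOT c) <-> m) = F <-> T = F
NOT ((NOT (m XOR s)) <-> ((NOT c) <-> m)) = T

T


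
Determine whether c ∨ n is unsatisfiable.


Truth table over {c, n}:
c | n | φ
---------
F | F | F
T | F | T
F | T | T
T | T | T
Satisfying assignment at row 2: c=T, n=F gives T.

No, it is not a contradiction.


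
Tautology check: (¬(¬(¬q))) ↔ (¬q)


Build the truth table over {q}:
q | φ
-----
F | T
T | T
Every row evaluates to true.

Yes, it is a tautology.


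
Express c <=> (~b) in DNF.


Step 1: c ↔ (¬b) is true exactly when both agree: (c ∧ (¬b)) ∨ (¬c ∧ ¬(¬b)).
Step 2: Eliminate any double negations (¬¬X = X).

(c & (~b)) | ((~c) & b)


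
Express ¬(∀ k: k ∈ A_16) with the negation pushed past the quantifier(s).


¬(∀ x: φ) = ∃ x: ¬φ, and ¬(∃ x: φ) = ∀ x: ¬φ.
Apply to the universal statement.

∃ k: ¬(k ∈ A_16)


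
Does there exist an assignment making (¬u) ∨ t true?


Search for a satisfying assignment over {t, u}.
Try t=F, u=F: the formula evaluates to T.
A satisfying assignment exists.

Satisfiable.


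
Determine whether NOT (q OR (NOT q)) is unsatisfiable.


Truth table over {q}:
q | φ
-----
F | F
T | F
Every row is false.

Yes, it is a contradiction.


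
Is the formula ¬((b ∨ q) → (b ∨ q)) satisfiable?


Check all 4 assignments over {b, q}:
b | q | φ
---------
F | F | F
T | F | F
F | T | F
T | T | F
No assignment makes the formula true.

Unsatisfiable.


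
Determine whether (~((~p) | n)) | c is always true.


Build the truth table over {c, n, p}:
c | n | p | φ
-------------
False | False | False | False
True | False | False | True
False | True | False | False
True | True | False | True
False | False | True | True
True | False | True | True
False | True | True | False
True | True | True | True
Counterexample at row 1: with c=False, n=False, p=False, the formula is False.

No, it is not a tautology.


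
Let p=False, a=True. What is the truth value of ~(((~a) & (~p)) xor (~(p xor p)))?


Substitute p=False, a=True:
~a = False
~p = True
(~a) & (~p) = False & True = False
p xor p = False xor False = False
~(p xor p) = True
((~a) & (~p)) xor (~(p xor p)) = False xor True = True
~(((~a) & (~p)) xor (~(p xor p))) = False

False


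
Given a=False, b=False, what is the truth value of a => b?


Implication is false only when antecedent is true and consequent is false.
Substitute: a=False, b=False.
False => False evaluates to True.

True


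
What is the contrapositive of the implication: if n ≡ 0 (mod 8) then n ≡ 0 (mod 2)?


The contrapositive of (P → Q) is (¬Q → ¬P); it is logically equivalent to the original.
Here P = 'n ≡ 0 (mod 8)' and Q = 'n ≡ 0 (mod 2)'.

If not (n ≡ 0 (mod 2)), then not (n ≡ 0 (mod 8)).


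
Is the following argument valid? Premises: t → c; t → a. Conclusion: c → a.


This is (no valid rule). There exist truth assignments where the premises are all true but the conclusion is false.

Invalid.


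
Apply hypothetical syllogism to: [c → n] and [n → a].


Hypothetical syllogism: from (P → Q) and (Q → R), infer (P → R).
Chain the two implications through the shared middle term 'n'.

c → a


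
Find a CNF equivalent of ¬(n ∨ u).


Step 1: Apply De Morgan: ¬(n ∨ u) = ¬n ∧ ¬u.

(¬n) ∧ (¬u)


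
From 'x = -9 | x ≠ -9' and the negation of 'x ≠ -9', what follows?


Disjunctive syllogism: from (P ∨ Q) and ¬P, infer Q.
One disjunct, 'x ≠ -9', is ruled out; the other must hold.

x = -9


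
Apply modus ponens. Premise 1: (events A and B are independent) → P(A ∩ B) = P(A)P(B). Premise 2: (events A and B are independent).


Modus ponens: from (P → Q) and P, infer Q.
P = '(events A and B are independent)' is asserted, and P → Q holds, so Q follows.

P(A ∩ B) = P(A)P(B).


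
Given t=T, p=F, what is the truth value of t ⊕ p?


Exclusive or is true when exactly one operand is true.
Substitute: t=T, p=F.
T ⊕ F evaluates to T.

T


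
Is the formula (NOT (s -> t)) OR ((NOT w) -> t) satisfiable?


Search for a satisfying assignment over {s, t, w}.
Try s=T, t=F, w=F: the formula evaluates to T.
A satisfying assignment exists.

Satisfiable.


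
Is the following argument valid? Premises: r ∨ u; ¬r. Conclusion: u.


This matches the form of disjunctive syllogism: the conclusion follows in every model of the premises.

Valid.


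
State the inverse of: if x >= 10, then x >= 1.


The inverse of (P → Q) is (¬P → ¬Q). It is equivalent to the converse, not to the original.
Here P = 'x >= 10' and Q = 'x >= 1'.

If not (x >= 10), then not (x >= 1).


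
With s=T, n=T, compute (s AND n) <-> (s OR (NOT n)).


Substitute s=T, n=T:
s AND n = T AND T = T
NOT n = F
s OR (NOT n) = T OR F = T
(s AND n) <-> (s OR (NOT n)) = T <-> T = T

T


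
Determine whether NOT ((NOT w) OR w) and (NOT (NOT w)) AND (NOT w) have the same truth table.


Compare truth tables:
w | φ | ψ
---------
F | F | F
T | F | F
The columns φ and ψ agree on every row.

Yes, they are logically equivalent.


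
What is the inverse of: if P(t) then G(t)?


The inverse of (P → Q) is (¬P → ¬Q). It is equivalent to the converse, not to the original.
Here P = 'P(t)' and Q = 'G(t)'.

If not (P(t)), then not (G(t)).


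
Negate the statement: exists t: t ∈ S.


¬(forall x: φ) = exists x: ¬φ, and ¬(exists x: φ) = forall x: ¬φ.
Apply to the existential statement.

forall t: ~(t ∈ S)


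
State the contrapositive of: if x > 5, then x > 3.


The contrapositive of (P → Q) is (¬Q → ¬P); it is logically equivalent to the original.
Here P = 'x > 5' and Q = 'x > 3'.

If not (x > 3), then not (x > 5).


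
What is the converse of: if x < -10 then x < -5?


The converse of (P → Q) is (Q → P). It is not in general equivalent to the original.
Here P = 'x < -10' and Q = 'x < -5'.

If x < -5, then x < -10.


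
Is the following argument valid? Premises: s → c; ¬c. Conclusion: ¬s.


This matches the form of modus tollens: the conclusion follows in every model of the premises.

Valid.


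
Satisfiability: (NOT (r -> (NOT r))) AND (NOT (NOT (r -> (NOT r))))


Check all 2 assignments over {r}:
r | φ
-----
F | F
T | F
No assignment makes the formula true.

Unsatisfiable.


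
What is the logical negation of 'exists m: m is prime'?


¬(forall x: φ) = exists x: ¬φ, and ¬(exists x: φ) = forall x: ¬φ.
Apply to the existential statement.

forall m: ~(m is prime)


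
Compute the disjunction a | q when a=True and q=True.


Disjunction is false only when both operands are false.
Substitute: a=True, q=True.
True | True evaluates to True.

True


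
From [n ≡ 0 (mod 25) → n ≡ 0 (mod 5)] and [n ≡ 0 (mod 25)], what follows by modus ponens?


Modus ponens: from (P → Q) and P, infer Q.
P = 'n ≡ 0 (mod 25)' is asserted, and P → Q holds, so Q follows.

n ≡ 0 (mod 5).


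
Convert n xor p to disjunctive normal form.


Step 1: n ⊕ p is true exactly when they disagree: (n ∧ ¬p) ∨ (¬n ∧ p).

(n & (~p)) | ((~n) & p)


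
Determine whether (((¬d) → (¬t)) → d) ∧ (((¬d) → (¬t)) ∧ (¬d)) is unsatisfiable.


Truth table over {d, t}:
d | t | φ
---------
F | F | F
T | F | F
F | T | F
T | T | F
Every row is false.

Yes, it is a contradiction.


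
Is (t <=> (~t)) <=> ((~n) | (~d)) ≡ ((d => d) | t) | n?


Compare truth tables:
d | n | t | φ | ψ
-----------------
False | False | False | False | True
True | False | False | False | True
False | True | False | False | True
True | True | False | True | True
False | False | True | False | True
True | False | True | False | True
False | True | True | False | True
True | True | True | True | True
They differ at row 1 (d=False, n=False, t=False): φ=False but ψ=True.

No, they are not logically equivalent.


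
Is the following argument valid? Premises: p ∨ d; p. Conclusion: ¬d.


This is affirming a disjunct (fallacy). There exist truth assignments where the premises are all true but the conclusion is false.

Invalid.


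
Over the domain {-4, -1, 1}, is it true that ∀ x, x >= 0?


Evaluate the predicate on each element: -4:F, -1:F, 1:T.
Counterexample x = -4 fails the predicate.

F


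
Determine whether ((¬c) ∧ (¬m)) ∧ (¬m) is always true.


Build the truth table over {c, m}:
c | m | φ
---------
F | F | T
T | F | F
F | T | F
T | T | F
Counterexample at row 2: with c=T, m=F, the formula is F.

No, it is not a tautology.


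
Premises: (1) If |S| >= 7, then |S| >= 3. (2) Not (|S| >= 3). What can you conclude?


Modus tollens: from (P → Q) and ¬Q, infer ¬P.
Q = '|S| >= 3' is denied; since P → Q, P must also fail.

Not (|S| >= 7).


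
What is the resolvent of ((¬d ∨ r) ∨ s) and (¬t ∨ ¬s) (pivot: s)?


The clauses contain complementary literals s and ¬s.
Resolution eliminates this pair and disjoins the remaining literals (merging duplicates).

((¬d ∨ r) ∨ ¬t)


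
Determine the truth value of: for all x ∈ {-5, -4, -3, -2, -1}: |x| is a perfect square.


Evaluate the predicate on each element: -5:F, -4:T, -3:F, -2:F, -1:T.
Counterexample x = -5 fails the predicate.

F


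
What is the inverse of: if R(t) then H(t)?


The inverse of (P → Q) is (¬P → ¬Q). It is equivalent to the converse, not to the original.
Here P = 'R(t)' and Q = 'H(t)'.

If not (R(t)), then not (H(t)).


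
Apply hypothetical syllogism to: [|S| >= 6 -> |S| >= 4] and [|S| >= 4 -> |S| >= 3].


Hypothetical syllogism: from (P → Q) and (Q → R), infer (P → R).
Chain the two implications through the shared middle term '|S| >= 4'.

|S| >= 6 -> |S| >= 3


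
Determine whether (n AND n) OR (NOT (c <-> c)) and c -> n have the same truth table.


Compare truth tables:
c | n | φ | ψ
-------------
F | F | F | T
T | F | F | F
F | T | T | T
T | T | T | T
They differ at row 1 (c=F, n=F): φ=F but ψ=T.

No, they are not logically equivalent.


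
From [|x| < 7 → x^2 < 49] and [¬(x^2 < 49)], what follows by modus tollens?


Modus tollens: from (P → Q) and ¬Q, infer ¬P.
Q = 'x^2 < 49' is denied; since P → Q, P must also fail.

Not (|x| < 7).


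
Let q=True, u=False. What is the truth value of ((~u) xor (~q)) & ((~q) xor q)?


Substitute q=True, u=False:
~u = True
~q = False
(~u) xor (~q) = True xor False = True
~q = False
(~q) xor q = False xor True = True
((~u) xor (~q)) & ((~q) xor q) = True & True = True

True


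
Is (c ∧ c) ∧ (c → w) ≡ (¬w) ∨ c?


Compare truth tables:
c | w | φ | ψ
-------------
F | F | F | T
T | F | F | T
F | T | F | F
T | T | T | T
They differ at row 1 (c=F, w=F): φ=F but ψ=T.

No, they are not logically equivalent.


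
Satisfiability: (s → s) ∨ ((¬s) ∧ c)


Search for a satisfying assignment over {c, s}.
Try c=F, s=F: the formula evaluates to T.
A satisfying assignment exists.

Satisfiable.


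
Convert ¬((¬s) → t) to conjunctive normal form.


Step 1: Rewrite (¬s) → t as ¬(¬s) ∨ t.
Step 2: Negate: ¬(¬(¬s) ∨ t) = (¬s) ∧ ¬t (De Morgan + double negation).

(¬s) ∧ (¬t)


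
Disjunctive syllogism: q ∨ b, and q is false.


Disjunctive syllogism: from (P ∨ Q) and ¬P, infer Q.
One disjunct, 'q', is ruled out; the other must hold.

b


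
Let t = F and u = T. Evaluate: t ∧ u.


Conjunction is true only when both operands are true.
Substitute: t=F, u=T.
F ∧ T evaluates to F.

F


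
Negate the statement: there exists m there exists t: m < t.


Negation flips each quantifier (∀↔∃) and negates the inner predicate.
¬(there exists m there exists t: φ) = for all m for all t: ¬φ.

for all m for all t: NOT(m < t)


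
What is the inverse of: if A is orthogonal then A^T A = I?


The inverse of (P → Q) is (¬P → ¬Q). It is equivalent to the converse, not to the original.
Here P = 'A is orthogonal' and Q = 'A^T A = I'.

If not (A is orthogonal), then not (A^T A = I).


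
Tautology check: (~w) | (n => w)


Build the truth table over {n, w}:
n | w | φ
---------
False | False | True
True | False | True
False | True | True
True | True | True
Every row evaluates to true.

Yes, it is a tautology.


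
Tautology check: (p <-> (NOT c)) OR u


Build the truth table over {c, p, u}:
c | p | u | φ
-------------
F | F | F | F
T | F | F | T
F | T | F | T
T | T | F | F
F | F | T | T
T | F | T | T
F | T | T | T
T | T | T | T
Counterexample at row 1: with c=F, p=F, u=F, the formula is F.

No, it is not a tautology.


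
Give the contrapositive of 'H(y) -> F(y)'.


The contrapositive of (P → Q) is (¬Q → ¬P); it is logically equivalent to the original.
Here P = 'H(y)' and Q = 'F(y)'.

If not (F(y)), then not (H(y)).


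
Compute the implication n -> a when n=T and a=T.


Implication is false only when antecedent is true and consequent is false.
Substitute: n=T, a=T.
T -> T evaluates to T.

T


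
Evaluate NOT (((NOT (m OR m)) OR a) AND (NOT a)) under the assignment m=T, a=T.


Substitute m=T, a=T:
m OR m = T OR T = T
NOT (m OR m) = F
(NOT (m OR m)) OR a = F OR T = T
NOT a = F
((NOT (m OR m)) OR a) AND (NOT a) = T AND F = F
NOT (((NOT (m OR m)) OR a) AND (NOT a)) = T

T


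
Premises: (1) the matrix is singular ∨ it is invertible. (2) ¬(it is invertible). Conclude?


Disjunctive syllogism: from (P ∨ Q) and ¬P, infer Q.
One disjunct, 'it is invertible', is ruled out; the other must hold.

the matrix is singular


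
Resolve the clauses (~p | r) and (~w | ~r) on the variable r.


The clauses contain complementary literals r and ~r.
Resolution eliminates this pair and disjoins the remaining literals (merging duplicates).

(~p | ~w)


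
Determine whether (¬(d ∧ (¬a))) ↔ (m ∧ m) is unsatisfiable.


Truth table over {a, d, m}:
a | d | m | φ
-------------
F | F | F | F
T | F | F | F
F | T | F | T
T | T | F | F
F | F | T | T
T | F | T | T
F | T | T | F
T | T | T | T
Satisfying assignment at row 3: a=F, d=T, m=F gives T.

No, it is not a contradiction.


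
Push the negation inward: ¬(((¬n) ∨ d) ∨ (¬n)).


De Morgan: the negation of a disjunction is the conjunction of the negations.
Distribute ¬ across ∨, flipping it to ∧, and negate each literal.

(n ∧ (¬d)) ∧ n


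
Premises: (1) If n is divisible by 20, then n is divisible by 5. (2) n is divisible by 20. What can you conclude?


Modus ponens: from (P → Q) and P, infer Q.
P = 'n is divisible by 20' is asserted, and P → Q holds, so Q follows.

n is divisible by 5.


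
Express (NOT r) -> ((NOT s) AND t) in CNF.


Step 1: Rewrite (¬r) → ((¬s) ∧ t) as ¬(¬r) ∨ ((¬s) ∧ t).
Step 2: Distribute ∨ over ∧.
Step 3: Eliminate any double negations (¬¬X = X).

(r OR (NOT s)) AND (r OR t)


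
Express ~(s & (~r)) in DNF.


Step 1: Apply De Morgan: ¬(s ∧ (¬r)) = ¬s ∨ ¬(¬r).
Step 2: Eliminate any double negations (¬¬X = X).

(~s) | r


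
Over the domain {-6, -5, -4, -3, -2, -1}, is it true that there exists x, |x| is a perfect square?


Evaluate the predicate on each element: -6:F, -5:F, -4:T, -3:F, -2:F, -1:T.
Witness x = -4 satisfies the predicate.

T


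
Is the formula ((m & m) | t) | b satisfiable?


Search for a satisfying assignment over {b, m, t}.
Try b=True, m=False, t=False: the formula evaluates to True.
A satisfying assignment exists.

Satisfiable.


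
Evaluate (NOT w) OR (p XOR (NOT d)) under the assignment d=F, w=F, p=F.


Substitute d=F, w=F, p=F:
NOT w = T
NOT d = T
p XOR (NOT d) = F XOR T = T
(NOT w) OR (p XOR (NOT d)) = T OR T = T

T


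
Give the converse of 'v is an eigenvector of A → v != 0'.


The converse of (P → Q) is (Q → P). It is not in general equivalent to the original.
Here P = 'v is an eigenvector of A' and Q = 'v != 0'.

If v != 0, then v is an eigenvector of A.


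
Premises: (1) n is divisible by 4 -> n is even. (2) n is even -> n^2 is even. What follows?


Hypothetical syllogism: from (P → Q) and (Q → R), infer (P → R).
Chain the two implications through the shared middle term 'n is even'.

n is divisible by 4 -> n^2 is even


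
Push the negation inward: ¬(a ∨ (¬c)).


De Morgan: the negation of a disjunction is the conjunction of the negations.
Distribute ¬ across ∨, flipping it to ∧, and negate each literal.

(¬a) ∧ c


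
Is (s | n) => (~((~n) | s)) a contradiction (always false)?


Truth table over {n, s}:
n | s | φ
---------
False | False | True
True | False | True
False | True | False
True | True | False
Satisfying assignment at row 1: n=False, s=False gives True.

No, it is not a contradiction.


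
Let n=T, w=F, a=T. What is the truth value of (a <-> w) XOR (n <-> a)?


Substitute n=T, w=F, a=T:
a <-> w = T <-> F = F
n <-> a = T <-> T = T
(a <-> w) XOR (n <-> a) = F XOR T = T

T


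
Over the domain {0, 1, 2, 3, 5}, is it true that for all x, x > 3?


Evaluate the predicate on each element: 0:F, 1:F, 2:F, 3:F, 5:T.
Counterexample x = 0 fails the predicate.

F


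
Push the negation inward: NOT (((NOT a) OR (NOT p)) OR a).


De Morgan: the negation of a disjunction is the conjunction of the negations.
Distribute NOT across OR, flipping it to AND, and negate each literal.

(a AND p) AND (NOT a)


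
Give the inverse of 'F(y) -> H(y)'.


The inverse of (P → Q) is (¬P → ¬Q). It is equivalent to the converse, not to the original.
Here P = 'F(y)' and Q = 'H(y)'.

If not (F(y)), then not (H(y)).


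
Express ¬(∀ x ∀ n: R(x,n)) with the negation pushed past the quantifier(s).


Negation flips each quantifier (∀↔∃) and negates the inner predicate.
¬(∀ x ∀ n: φ) = ∃ x ∃ n: ¬φ.

∃ x ∃ n: ¬(R(x,n))


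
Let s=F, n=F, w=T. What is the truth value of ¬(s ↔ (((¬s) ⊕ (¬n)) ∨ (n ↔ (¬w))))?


Substitute s=F, n=F, w=T:
¬s = T
¬n = T
(¬s) ⊕ (¬n) = T ⊕ T = F
¬w = F
n ↔ (¬w) = F ↔ F = T
((¬s) ⊕ (¬n)) ∨ (n ↔ (¬w)) = F ∨ T = T
s ↔ (((¬s) ⊕ (¬n)) ∨ (n ↔ (¬w))) = F ↔ T = F
¬(s ↔ (((¬s) ⊕ (¬n)) ∨ (n ↔ (¬w)))) = T

T


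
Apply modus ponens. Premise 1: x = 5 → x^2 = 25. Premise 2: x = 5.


Modus ponens: from (P → Q) and P, infer Q.
P = 'x = 5' is asserted, and P → Q holds, so Q follows.

x^2 = 25.


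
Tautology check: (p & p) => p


Build the truth table over {p}:
p | φ
-----
False | True
True | True
Every row evaluates to true.

Yes, it is a tautology.


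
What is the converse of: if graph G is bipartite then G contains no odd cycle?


The converse of (P → Q) is (Q → P). It is not in general equivalent to the original.
Here P = 'graph G is bipartite' and Q = 'G contains no odd cycle'.

If G contains no odd cycle, then graph G is bipartite.


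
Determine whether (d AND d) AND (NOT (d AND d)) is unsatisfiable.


Truth table over {d}:
d | φ
-----
F | F
T | F
Every row is false.

Yes, it is a contradiction.


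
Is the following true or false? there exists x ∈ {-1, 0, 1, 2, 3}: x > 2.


Evaluate the predicate on each element: -1:F, 0:F, 1:F, 2:F, 3:T.
Witness x = 3 satisfies the predicate.

T


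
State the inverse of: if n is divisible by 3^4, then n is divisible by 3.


The inverse of (P → Q) is (¬P → ¬Q). It is equivalent to the converse, not to the original.
Here P = 'n is divisible by 3^4' and Q = 'n is divisible by 3'.

If not (n is divisible by 3^4), then not (n is divisible by 3).


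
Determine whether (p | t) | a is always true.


Build the truth table over {a, p, t}:
a | p | t | φ
-------------
False | False | False | False
True | False | False | True
False | True | False | True
True | True | False | True
False | False | True | True
True | False | True | True
False | True | True | True
True | True | True | True
Counterexample at row 1: with a=False, p=False, t=False, the formula is False.

No, it is not a tautology.


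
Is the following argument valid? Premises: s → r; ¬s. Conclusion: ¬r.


This is denying the antecedent (fallacy). There exist truth assignments where the premises are all true but the conclusion is false.

Invalid.


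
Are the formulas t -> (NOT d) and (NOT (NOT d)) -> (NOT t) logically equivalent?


Compare truth tables:
d | t | φ | ψ
-------------
F | F | T | T
T | F | T | T
F | T | T | T
T | T | F | F
The columns φ and ψ agree on every row.

Yes, they are logically equivalent.


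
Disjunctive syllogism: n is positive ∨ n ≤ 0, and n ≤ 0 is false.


Disjunctive syllogism: from (P ∨ Q) and ¬P, infer Q.
One disjunct, 'n ≤ 0', is ruled out; the other must hold.

n is positive


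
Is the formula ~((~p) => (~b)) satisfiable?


Search for a satisfying assignment over {b, p}.
Try b=True, p=False: the formula evaluates to True.
A satisfying assignment exists.

Satisfiable.


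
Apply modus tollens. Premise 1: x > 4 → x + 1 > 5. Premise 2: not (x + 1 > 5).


Modus tollens: from (P → Q) and ¬Q, infer ¬P.
Q = 'x + 1 > 5' is denied; since P → Q, P must also fail.

Not (x > 4).


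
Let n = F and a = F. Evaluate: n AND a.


Conjunction is true only when both operands are true.
Substitute: n=F, a=F.
F AND F evaluates to F.

F


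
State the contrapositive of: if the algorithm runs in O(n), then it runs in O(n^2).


The contrapositive of (P → Q) is (¬Q → ¬P); it is logically equivalent to the original.
Here P = 'the algorithm runs in O(n)' and Q = 'it runs in O(n^2)'.

If not (it runs in O(n^2)), then not (the algorithm runs in O(n)).


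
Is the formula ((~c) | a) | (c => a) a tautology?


Build the truth table over {a, c}:
a | c | φ
---------
False | False | True
True | False | True
False | True | False
True | True | True
Counterexample at row 3: with a=False, c=True, the formula is False.

No, it is not a tautology.


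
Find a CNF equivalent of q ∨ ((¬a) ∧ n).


Step 1: Distribute ∨ over ∧: q ∨ ((¬a) ∧ n) = (q ∨ (¬a)) ∧ (q ∨ n).

(q ∨ (¬a)) ∧ (q ∨ n)


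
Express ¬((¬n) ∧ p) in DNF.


Step 1: Apply De Morgan: ¬((¬n) ∧ p) = ¬(¬n) ∨ ¬p.
Step 2: Eliminate any double negations (¬¬X = X).

n ∨ (¬p)
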